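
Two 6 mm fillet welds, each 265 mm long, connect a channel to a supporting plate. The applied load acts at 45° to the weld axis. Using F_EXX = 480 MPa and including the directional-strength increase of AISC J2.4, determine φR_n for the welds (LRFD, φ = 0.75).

φR_n ≈ 630 kN

t_e = 0.707 × 6 = 4.242 mm; A_we = 4.242 × 530 = 2248 mm².
Directional factor: 1.0 + 0.5 sin^1.5(45°) = 1.297.
F_nw = 0.6 × 480 × 1.297 = 373.6 MPa.
φR_n = 0.75 × 373.6 × 2248 × 10⁻³ = 630 kN.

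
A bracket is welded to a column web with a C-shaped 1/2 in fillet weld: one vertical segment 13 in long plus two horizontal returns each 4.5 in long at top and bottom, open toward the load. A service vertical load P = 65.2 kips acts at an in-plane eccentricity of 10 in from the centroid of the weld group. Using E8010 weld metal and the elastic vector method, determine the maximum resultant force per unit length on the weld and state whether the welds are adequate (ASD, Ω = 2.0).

E80XX → F_EXX = 80 ksi.
Total weld length L_w = 22 in. Treat welds as unit-width lines.
Centroid: x̄ = 2×4.5×2.25 / 22 = 0.9205 in from the vertical weld.
Polar moment about centroid: J = I_x + I_y = [13³/12 + 2×4.5×6.5²] + [13×0.9205² + 2(4.5³/12 + 4.5×1.33²)] = 605.4 in³.
Direct shear f_v = P/L_w = 65.2 / 22 = 2.964 kip/in (vertical).
Torsion M = P·e = 65.2 × 10 = 652 kip·in.
Critical point at (x, y) = (3.58, 6.5) from centroid. f_tx = M·y/J = 7 kip/in; f_ty = M·x/J = 3.855 kip/in.
Resultant f_max = √[f_tx² + (f_v + f_ty)²] = √[7² + (2.964 + 3.855)²] = 9.772 kip/in.
Capacity per unit length: r_n/Ω = (1/2.0) × 0.6 × 80 × (0.707 × 0.5) = 8.484 kip/in.
9.772 > 8.484 → NOT adequate.

f_max ≈ 9.77 kip/in; NOT adequate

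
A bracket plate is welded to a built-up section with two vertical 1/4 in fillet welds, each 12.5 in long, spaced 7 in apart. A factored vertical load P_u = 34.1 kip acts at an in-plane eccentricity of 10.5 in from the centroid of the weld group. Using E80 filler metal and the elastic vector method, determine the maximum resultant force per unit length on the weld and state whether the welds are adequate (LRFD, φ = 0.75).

E80XX → F_EXX = 80 ksi.
Total weld length L_w = 25 in. Treat welds as unit-width lines.
Polar moment about centroid: J = 2[d³/12 + d(b/2)²] = 2[12.5³/12 + 12.5×3.5²] = 631.8 in³.
Direct shear f_v = P/L_w = 34.1 / 25 = 1.364 kip/in (vertical).
Torsion M = P·e = 34.1 × 10.5 = 358.05 kip·in.
Critical point at (x, y) = (3.5, 6.25) from centroid. f_tx = M·y/J = 3.542 kip/in; f_ty = M·x/J = 1.984 kip/in.
Resultant f_max = √[f_tx² + (f_v + f_ty)²] = √[3.542² + (1.364 + 1.984)²] = 4.874 kip/in.
Capacity per unit length: φr_n = 0.75 × 0.6 × 80 × (0.707 × 0.25) = 6.363 kip/in.
4.874 ≤ 6.363 → adequate.

f_max ≈ 4.87 kip/in; adequate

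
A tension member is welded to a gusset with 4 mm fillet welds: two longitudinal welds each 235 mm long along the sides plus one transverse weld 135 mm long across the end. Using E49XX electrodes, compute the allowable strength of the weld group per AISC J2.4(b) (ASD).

E49XX → F_EXX = 490 MPa.
t_e = 0.707 × 4 = 2.828 mm.
R_nwl = 0.6 × 490 × 2.828 × 470 × 10⁻³ = 390.8 kN (longitudinal, 2 welds).
R_nwt = 0.6 × 490 × 2.828 × 135 × 10⁻³ = 112.2 kN (transverse, base value).
(i) R_nwl + R_nwt = 503 kN; (ii) 0.85 R_nwl + 1.5 R_nwt = 500.5 kN.
R_n = max = 503 kN [governs: (i)]; R_n/Ω = 251.5 kN.

R_n/Ω ≈ 252 kN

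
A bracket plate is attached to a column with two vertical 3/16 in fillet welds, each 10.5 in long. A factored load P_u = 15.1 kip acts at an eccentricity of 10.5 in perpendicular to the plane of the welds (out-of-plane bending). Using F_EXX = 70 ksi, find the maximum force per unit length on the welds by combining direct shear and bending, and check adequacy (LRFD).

f_max ≈ 4.37 kip/in; NOT adequate

L_w = 2 × 10.5 = 21 in; section modulus (unit throat) S = 2 × L²/6 = 36.75 in².
Direct shear f_v = P/L_w = 15.1/21 = 0.719 kip/in.
Moment M = P × e = 15.1 × 10.5 = 158.55 kip·in; bending f_b = M/S = 4.314 kip/in.
f_max = √(f_v² + f_b²) = √(0.719² + 4.314²) = 4.374 kip/in.
φr_n = 0.75 × 0.6 × 70 × (0.707 × 0.1875) = 4.176 kip/in → NOT adequate.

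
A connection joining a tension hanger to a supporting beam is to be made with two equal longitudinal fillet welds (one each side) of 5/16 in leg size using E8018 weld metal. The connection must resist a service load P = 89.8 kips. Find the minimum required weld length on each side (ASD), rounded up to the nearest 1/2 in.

L = 8.5 in on each side

E80XX → F_EXX = 80 ksi.
Throat t_e = 0.707 × 0.3125 = 0.2209 in.
r_n/Ω = (0.6 × 80 × 0.2209) / 2.0 = 5.302 kip/in.
L_req = P / (r_n/Ω) = 89.8 / 5.302 = 16.94 in total.
Per side: 16.94 / 2 = 8.468 in.
Round up → use L = 8.5 in on each side.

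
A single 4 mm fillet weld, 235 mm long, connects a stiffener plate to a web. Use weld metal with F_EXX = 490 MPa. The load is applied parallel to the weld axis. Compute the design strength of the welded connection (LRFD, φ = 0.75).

Effective throat t_e = 0.707 × 4 = 2.828 mm.
Total length L = 235 mm; A_we = 2.828 × 235 = 664.6 mm².
F_nw = 0.6 F_EXX = 0.6 × 490 = 294 MPa.
φR_n = 0.75 × 294 × 664.6 × 10⁻³ = 146.5 kN.

φR_n ≈ 147 kN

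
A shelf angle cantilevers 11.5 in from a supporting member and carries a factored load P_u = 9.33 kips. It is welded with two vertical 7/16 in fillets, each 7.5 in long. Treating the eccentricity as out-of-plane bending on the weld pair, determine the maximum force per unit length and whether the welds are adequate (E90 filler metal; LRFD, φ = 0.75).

E90XX → F_EXX = 90 ksi.
L_w = 2 × 7.5 = 15 in; section modulus (unit throat) S = 2 × L²/6 = 18.75 in².
Direct shear f_v = P/L_w = 9.33/15 = 0.622 kip/in.
Moment M = P × e = 9.33 × 11.5 = 107.3 kip·in; bending f_b = M/S = 5.722 kip/in.
f_max = √(f_v² + f_b²) = √(0.622² + 5.722²) = 5.756 kip/in.
φr_n = 0.75 × 0.6 × 90 × (0.707 × 0.4375) = 12.53 kip/in → adequate.

f_max ≈ 5.76 kip/in; adequate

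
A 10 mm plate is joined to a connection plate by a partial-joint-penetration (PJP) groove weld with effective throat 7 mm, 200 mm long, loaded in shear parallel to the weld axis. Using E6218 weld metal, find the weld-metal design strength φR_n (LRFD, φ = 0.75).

φR_n ≈ 391 kN

E62XX → F_EXX = 620 MPa.
Effective throat (given) t_e = 7 mm.
A_we = 7 × 200 = 1400 mm².
F_nw = 0.6 F_EXX = 372 MPa.
φR_n = 0.75 × 372 × 1400 × 10⁻³ = 390.6 kN.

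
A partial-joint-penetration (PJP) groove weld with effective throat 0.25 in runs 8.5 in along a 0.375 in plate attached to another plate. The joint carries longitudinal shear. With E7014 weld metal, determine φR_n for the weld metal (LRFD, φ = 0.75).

φR_n ≈ 66.9 kips

E70XX → F_EXX = 70 ksi.
Effective throat (given) t_e = 0.25 in.
A_we = 0.25 × 8.5 = 2.125 in².
F_nw = 0.6 F_EXX = 42 ksi.
φR_n = 0.75 × 42 × 2.125 = 66.94 kips.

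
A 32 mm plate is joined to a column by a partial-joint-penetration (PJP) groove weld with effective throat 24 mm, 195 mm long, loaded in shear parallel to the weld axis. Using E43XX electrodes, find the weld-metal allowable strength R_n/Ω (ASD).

R_n/Ω ≈ 604 kN

E43XX → F_EXX = 430 MPa.
Effective throat (given) t_e = 24 mm.
A_we = 24 × 195 = 4680 mm².
F_nw = 0.6 F_EXX = 258 MPa.
R_n/Ω = (258 × 4680) / 2.0 × 10⁻³ = 603.7 kN.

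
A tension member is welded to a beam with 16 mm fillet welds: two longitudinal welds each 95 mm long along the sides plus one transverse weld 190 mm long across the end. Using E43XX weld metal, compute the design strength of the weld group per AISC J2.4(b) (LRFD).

E43XX → F_EXX = 430 MPa.
t_e = 0.707 × 16 = 11.31 mm.
R_nwl = 0.6 × 430 × 11.31 × 190 × 10⁻³ = 554.5 kN (longitudinal, 2 welds).
R_nwt = 0.6 × 430 × 11.31 × 190 × 10⁻³ = 554.5 kN (transverse, base value).
(i) R_nwl + R_nwt = 1109 kN; (ii) 0.85 R_nwl + 1.5 R_nwt = 1303 kN.
R_n = max = 1303 kN [governs: (ii)]; φR_n = 977.3 kN.

φR_n ≈ 977 kN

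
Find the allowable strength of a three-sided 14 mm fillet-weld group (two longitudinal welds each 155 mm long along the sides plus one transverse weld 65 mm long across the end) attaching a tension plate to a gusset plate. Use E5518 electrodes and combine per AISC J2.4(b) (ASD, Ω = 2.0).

E55XX → F_EXX = 550 MPa.
t_e = 0.707 × 14 = 9.898 mm.
R_nwl = 0.6 × 550 × 9.898 × 310 × 10⁻³ = 1013 kN (longitudinal, 2 welds).
R_nwt = 0.6 × 550 × 9.898 × 65 × 10⁻³ = 212.3 kN (transverse, base value).
(i) R_nwl + R_nwt = 1225 kN; (ii) 0.85 R_nwl + 1.5 R_nwt = 1179 kN.
R_n = max = 1225 kN [governs: (i)]; R_n/Ω = 612.4 kN.

R_n/Ω ≈ 612 kN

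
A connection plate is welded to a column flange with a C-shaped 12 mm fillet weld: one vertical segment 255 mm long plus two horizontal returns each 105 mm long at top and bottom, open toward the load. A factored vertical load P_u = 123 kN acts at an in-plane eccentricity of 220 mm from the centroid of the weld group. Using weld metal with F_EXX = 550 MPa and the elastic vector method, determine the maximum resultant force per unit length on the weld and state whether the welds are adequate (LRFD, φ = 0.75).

Total weld length L_w = 465 mm. Treat welds as unit-width lines.
Centroid: x̄ = 2×105×52.5 / 465 = 23.71 mm from the vertical weld.
Polar moment about centroid: J = I_x + I_y = [255³/12 + 2×105×127.5²] + [255×23.71² + 2(105³/12 + 105×28.79²)] = 5306000 mm³.
Direct shear f_v = P/L_w = 123×10³ / 465 = 264.5 N/mm (vertical).
Torsion M = P·e = 123×10³ × 220 = 27060000 N·mm.
Critical point at (x, y) = (81.29, 127.5) from centroid. f_tx = M·y/J = 650.2 N/mm; f_ty = M·x/J = 414.6 N/mm.
Resultant f_max = √[f_tx² + (f_v + f_ty)²] = √[650.2² + (264.5 + 414.6)²] = 940.2 N/mm.
Capacity per unit length: φr_n = 0.75 × 0.6 × 550 × (0.707 × 12) = 2100 N/mm.
940.2 ≤ 2100 → adequate.

f_max ≈ 940 N/mm; adequate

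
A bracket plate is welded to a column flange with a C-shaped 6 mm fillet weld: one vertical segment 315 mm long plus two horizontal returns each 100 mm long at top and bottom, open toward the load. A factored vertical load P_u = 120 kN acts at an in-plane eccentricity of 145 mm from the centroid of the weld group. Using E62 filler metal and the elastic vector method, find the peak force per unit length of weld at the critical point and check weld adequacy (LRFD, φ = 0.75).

f_max ≈ 531 N/mm; adequate

E62XX → F_EXX = 620 MPa.
Total weld length L_w = 515 mm. Treat welds as unit-width lines.
Centroid: x̄ = 2×100×50 / 515 = 19.42 mm from the vertical weld.
Polar moment about centroid: J = I_x + I_y = [315³/12 + 2×100×157.5²] + [315×19.42² + 2(100³/12 + 100×30.58²)] = 8038000 mm³.
Direct shear f_v = P/L_w = 120×10³ / 515 = 233 N/mm (vertical).
Torsion M = P·e = 120×10³ × 145 = 17400000 N·mm.
Critical point at (x, y) = (80.58, 157.5) from centroid. f_tx = M·y/J = 340.9 N/mm; f_ty = M·x/J = 174.4 N/mm.
Resultant f_max = √[f_tx² + (f_v + f_ty)²] = √[340.9² + (233 + 174.4)²] = 531.3 N/mm.
Capacity per unit length: φr_n = 0.75 × 0.6 × 620 × (0.707 × 6) = 1184 N/mm.
531.3 ≤ 1184 → adequate.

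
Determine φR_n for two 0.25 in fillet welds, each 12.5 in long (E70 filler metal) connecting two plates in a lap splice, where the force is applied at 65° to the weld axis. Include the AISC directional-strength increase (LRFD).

φR_n ≈ 199 kips

E70XX → F_EXX = 70 ksi.
t_e = 0.707 × 0.25 = 0.1767 in; A_we = 0.1767 × 25 = 4.419 in².
Directional factor: 1.0 + 0.5 sin^1.5(65°) = 1.431.
F_nw = 0.6 × 70 × 1.431 = 60.12 ksi.
φR_n = 0.75 × 60.12 × 4.419 = 199.2 kips.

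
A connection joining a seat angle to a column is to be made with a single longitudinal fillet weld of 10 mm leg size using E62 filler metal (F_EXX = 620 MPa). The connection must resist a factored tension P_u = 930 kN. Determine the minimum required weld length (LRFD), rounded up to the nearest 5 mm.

L = 475 mm

Throat t_e = 0.707 × 10 = 7.07 mm.
φr_n = 0.75 × 0.6 × 620 × 7.07 × 10⁻³ = 1.973 kN/mm.
L_req = P_u / φr_n = 930 / 1.973 = 471.5 mm total.
Round up → use L = 475 mm.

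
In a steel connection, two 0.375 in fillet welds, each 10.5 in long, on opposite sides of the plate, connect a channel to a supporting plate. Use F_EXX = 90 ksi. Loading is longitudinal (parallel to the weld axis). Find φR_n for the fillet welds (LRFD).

φR_n ≈ 225 kip

Effective throat t_e = 0.707 × 0.375 = 0.2651 in.
Total length L = 21 in; A_we = 0.2651 × 21 = 5.568 in².
F_nw = 0.6 F_EXX = 0.6 × 90 = 54 ksi.
φR_n = 0.75 × 54 × 5.568 = 225.5 kip.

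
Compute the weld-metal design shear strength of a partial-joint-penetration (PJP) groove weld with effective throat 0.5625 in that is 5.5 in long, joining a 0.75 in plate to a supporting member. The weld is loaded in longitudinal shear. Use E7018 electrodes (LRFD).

E70XX → F_EXX = 70 ksi.
Effective throat (given) t_e = 0.5625 in.
A_we = 0.5625 × 5.5 = 3.094 in².
F_nw = 0.6 F_EXX = 42 ksi.
φR_n = 0.75 × 42 × 3.094 = 97.45 kip.

φR_n ≈ 97.5 kip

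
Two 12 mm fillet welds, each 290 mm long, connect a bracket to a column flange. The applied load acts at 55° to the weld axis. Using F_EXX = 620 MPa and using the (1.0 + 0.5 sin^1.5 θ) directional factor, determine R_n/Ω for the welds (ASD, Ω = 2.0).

R_n/Ω ≈ 1250 kN

t_e = 0.707 × 12 = 8.484 mm; A_we = 8.484 × 580 = 4921 mm².
Directional factor: 1.0 + 0.5 sin^1.5(55°) = 1.371.
F_nw = 0.6 × 620 × 1.371 = 509.9 MPa.
R_n/Ω = (509.9 × 4921) / 2.0 × 10⁻³ = 1255 kN.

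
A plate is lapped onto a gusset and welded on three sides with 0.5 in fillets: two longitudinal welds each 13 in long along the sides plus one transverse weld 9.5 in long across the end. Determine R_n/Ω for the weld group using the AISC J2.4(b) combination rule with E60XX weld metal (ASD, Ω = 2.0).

E60XX → F_EXX = 60 ksi.
t_e = 0.707 × 0.5 = 0.3535 in.
R_nwl = 0.6 × 60 × 0.3535 × 26 = 330.9 kips (longitudinal, 2 welds).
R_nwt = 0.6 × 60 × 0.3535 × 9.5 = 120.9 kips (transverse, base value).
(i) R_nwl + R_nwt = 451.8 kips; (ii) 0.85 R_nwl + 1.5 R_nwt = 462.6 kips.
R_n = max = 462.6 kips [governs: (ii)]; R_n/Ω = 231.3 kips.

R_n/Ω ≈ 231 kips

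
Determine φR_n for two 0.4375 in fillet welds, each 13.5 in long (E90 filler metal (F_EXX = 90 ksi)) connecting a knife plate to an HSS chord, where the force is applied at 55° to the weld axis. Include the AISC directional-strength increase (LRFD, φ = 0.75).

t_e = 0.707 × 0.4375 = 0.3093 in; A_we = 0.3093 × 27 = 8.351 in².
Directional factor: 1.0 + 0.5 sin^1.5(55°) = 1.371.
F_nw = 0.6 × 90 × 1.371 = 74.02 ksi.
φR_n = 0.75 × 74.02 × 8.351 = 463.6 kip.

φR_n ≈ 464 kip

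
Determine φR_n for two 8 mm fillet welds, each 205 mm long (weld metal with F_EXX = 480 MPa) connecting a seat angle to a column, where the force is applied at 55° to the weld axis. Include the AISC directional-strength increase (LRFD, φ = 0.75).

t_e = 0.707 × 8 = 5.656 mm; A_we = 5.656 × 410 = 2319 mm².
Directional factor: 1.0 + 0.5 sin^1.5(55°) = 1.371.
F_nw = 0.6 × 480 × 1.371 = 394.8 MPa.
φR_n = 0.75 × 394.8 × 2319 × 10⁻³ = 686.6 kN.

φR_n ≈ 687 kN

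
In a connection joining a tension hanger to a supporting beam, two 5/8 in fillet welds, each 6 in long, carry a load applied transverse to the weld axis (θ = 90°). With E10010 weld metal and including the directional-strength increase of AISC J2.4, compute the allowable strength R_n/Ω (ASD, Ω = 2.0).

E100XX → F_EXX = 100 ksi.
t_e = 0.707 × 0.625 = 0.4419 in; A_we = 0.4419 × 12 = 5.302 in².
Directional factor: 1.0 + 0.5 sin^1.5(90°) = 1.5.
F_nw = 0.6 × 100 × 1.5 = 90 ksi.
R_n/Ω = (90 × 5.302) / 2.0 = 238.6 kips.

R_n/Ω ≈ 239 kips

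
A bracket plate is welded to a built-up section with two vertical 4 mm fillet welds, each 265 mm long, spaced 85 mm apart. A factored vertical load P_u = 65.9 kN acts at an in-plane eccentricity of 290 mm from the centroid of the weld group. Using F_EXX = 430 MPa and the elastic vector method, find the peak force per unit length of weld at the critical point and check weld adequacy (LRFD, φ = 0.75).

f_max ≈ 703 N/mm; NOT adequate

Total weld length L_w = 530 mm. Treat welds as unit-width lines.
Polar moment about centroid: J = 2[d³/12 + d(b/2)²] = 2[265³/12 + 265×42.5²] = 4059000 mm³.
Direct shear f_v = P/L_w = 65.9×10³ / 530 = 124.3 N/mm (vertical).
Torsion M = P·e = 65.9×10³ × 290 = 19111000 N·mm.
Critical point at (x, y) = (42.5, 132.5) from centroid. f_tx = M·y/J = 623.9 N/mm; f_ty = M·x/J = 200.1 N/mm.
Resultant f_max = √[f_tx² + (f_v + f_ty)²] = √[623.9² + (124.3 + 200.1)²] = 703.2 N/mm.
Capacity per unit length: φr_n = 0.75 × 0.6 × 430 × (0.707 × 4) = 547.2 N/mm.
703.2 > 547.2 → NOT adequate.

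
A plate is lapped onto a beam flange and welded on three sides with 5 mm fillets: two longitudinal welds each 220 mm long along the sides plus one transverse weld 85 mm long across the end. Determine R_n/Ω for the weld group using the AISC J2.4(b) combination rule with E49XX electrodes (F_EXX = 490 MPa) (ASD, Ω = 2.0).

t_e = 0.707 × 5 = 3.535 mm.
R_nwl = 0.6 × 490 × 3.535 × 440 × 10⁻³ = 457.3 kN (longitudinal, 2 welds).
R_nwt = 0.6 × 490 × 3.535 × 85 × 10⁻³ = 88.34 kN (transverse, base value).
(i) R_nwl + R_nwt = 545.6 kN; (ii) 0.85 R_nwl + 1.5 R_nwt = 521.2 kN.
R_n = max = 545.6 kN [governs: (i)]; R_n/Ω = 272.8 kN.

R_n/Ω ≈ 273 kN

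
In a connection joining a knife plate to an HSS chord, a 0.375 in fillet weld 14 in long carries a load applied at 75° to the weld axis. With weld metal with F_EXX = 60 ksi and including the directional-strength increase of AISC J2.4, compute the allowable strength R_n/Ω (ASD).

t_e = 0.707 × 0.375 = 0.2651 in; A_we = 0.2651 × 14 = 3.712 in².
Directional factor: 1.0 + 0.5 sin^1.5(75°) = 1.475.
F_nw = 0.6 × 60 × 1.475 = 53.09 ksi.
R_n/Ω = (53.09 × 3.712) / 2.0 = 98.52 kips.

R_n/Ω ≈ 98.5 kips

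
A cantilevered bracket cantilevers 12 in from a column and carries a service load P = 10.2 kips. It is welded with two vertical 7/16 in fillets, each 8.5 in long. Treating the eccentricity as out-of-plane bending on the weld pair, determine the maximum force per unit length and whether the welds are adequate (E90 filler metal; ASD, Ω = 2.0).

E90XX → F_EXX = 90 ksi.
L_w = 2 × 8.5 = 17 in; section modulus (unit throat) S = 2 × L²/6 = 24.08 in².
Direct shear f_v = P/L_w = 10.2/17 = 0.6 kip/in.
Moment M = P × e = 10.2 × 12 = 122.4 kip·in; bending f_b = M/S = 5.082 kip/in.
f_max = √(f_v² + f_b²) = √(0.6² + 5.082²) = 5.118 kip/in.
r_n/Ω = (1/2.0) × 0.6 × 90 × (0.707 × 0.4375) = 8.351 kip/in → adequate.

f_max ≈ 5.12 kip/in; adequate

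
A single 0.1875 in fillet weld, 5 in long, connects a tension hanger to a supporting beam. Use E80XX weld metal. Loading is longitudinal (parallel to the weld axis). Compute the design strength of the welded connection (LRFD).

φR_n ≈ 23.9 kips

E80XX → F_EXX = 80 ksi.
Effective throat t_e = 0.707 × 0.1875 = 0.1326 in.
Total length L = 5 in; A_we = 0.1326 × 5 = 0.6628 in².
F_nw = 0.6 F_EXX = 0.6 × 80 = 48 ksi.
φR_n = 0.75 × 48 × 0.6628 = 23.86 kips.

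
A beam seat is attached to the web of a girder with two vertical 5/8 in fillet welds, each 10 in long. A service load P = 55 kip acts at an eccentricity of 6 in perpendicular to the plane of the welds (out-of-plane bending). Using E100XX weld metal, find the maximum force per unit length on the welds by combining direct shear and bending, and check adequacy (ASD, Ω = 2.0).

f_max ≈ 10.3 kip/in; adequate

E100XX → F_EXX = 100 ksi.
L_w = 2 × 10 = 20 in; section modulus (unit throat) S = 2 × L²/6 = 33.33 in².
Direct shear f_v = P/L_w = 55/20 = 2.75 kip/in.
Moment M = P × e = 55 × 6 = 330 kip·in; bending f_b = M/S = 9.9 kip/in.
f_max = √(f_v² + f_b²) = √(2.75² + 9.9²) = 10.27 kip/in.
r_n/Ω = (1/2.0) × 0.6 × 100 × (0.707 × 0.625) = 13.26 kip/in → adequate.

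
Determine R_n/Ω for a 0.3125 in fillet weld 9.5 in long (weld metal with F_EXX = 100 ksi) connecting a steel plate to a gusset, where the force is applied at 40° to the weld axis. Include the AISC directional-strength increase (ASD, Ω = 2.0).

t_e = 0.707 × 0.3125 = 0.2209 in; A_we = 0.2209 × 9.5 = 2.099 in².
Directional factor: 1.0 + 0.5 sin^1.5(40°) = 1.258.
F_nw = 0.6 × 100 × 1.258 = 75.46 ksi.
R_n/Ω = (75.46 × 2.099) / 2.0 = 79.19 kips.

R_n/Ω ≈ 79.2 kips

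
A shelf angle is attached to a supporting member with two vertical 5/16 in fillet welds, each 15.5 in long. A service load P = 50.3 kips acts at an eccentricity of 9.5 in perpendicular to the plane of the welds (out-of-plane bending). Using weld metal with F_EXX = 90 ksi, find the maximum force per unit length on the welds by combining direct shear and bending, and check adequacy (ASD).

f_max ≈ 6.18 kip/in; NOT adequate

L_w = 2 × 15.5 = 31 in; section modulus (unit throat) S = 2 × L²/6 = 80.08 in².
Direct shear f_v = P/L_w = 50.3/31 = 1.623 kip/in.
Moment M = P × e = 50.3 × 9.5 = 477.85 kip·in; bending f_b = M/S = 5.967 kip/in.
f_max = √(f_v² + f_b²) = √(1.623² + 5.967²) = 6.184 kip/in.
r_n/Ω = (1/2.0) × 0.6 × 90 × (0.707 × 0.3125) = 5.965 kip/in → NOT adequate.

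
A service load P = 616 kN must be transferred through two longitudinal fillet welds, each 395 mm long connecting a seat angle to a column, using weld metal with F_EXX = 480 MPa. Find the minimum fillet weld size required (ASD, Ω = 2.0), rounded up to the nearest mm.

w = 8 mm

Total weld length L = 790 mm.
Required throat t_e = P × Ω / (0.6 F_EXX × L) = 616 × 2.0 / (0.6 × 480 × 790 × 10⁻³) = 5.415 mm.
Required leg w = t_e / 0.707 = 7.659 mm → use 8 mm.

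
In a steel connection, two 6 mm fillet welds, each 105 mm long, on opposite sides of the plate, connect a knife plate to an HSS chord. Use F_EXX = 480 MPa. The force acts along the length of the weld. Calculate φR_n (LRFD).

φR_n ≈ 192 kN

Effective throat t_e = 0.707 × 6 = 4.242 mm.
Total length L = 210 mm; A_we = 4.242 × 210 = 890.8 mm².
F_nw = 0.6 F_EXX = 0.6 × 480 = 288 MPa.
φR_n = 0.75 × 288 × 890.8 × 10⁻³ = 192.4 kN.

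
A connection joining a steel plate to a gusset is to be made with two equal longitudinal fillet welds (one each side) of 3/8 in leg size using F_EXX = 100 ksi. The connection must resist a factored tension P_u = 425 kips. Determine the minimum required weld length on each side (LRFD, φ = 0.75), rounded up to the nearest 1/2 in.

Throat t_e = 0.707 × 0.375 = 0.2651 in.
φr_n = 0.75 × 0.6 × 100 × 0.2651 = 11.93 kips/in.
L_req = P_u / φr_n = 425 / 11.93 = 35.62 in total.
Per side: 35.62 / 2 = 17.81 in.
Round up → use L = 18 in on each side.

L = 18 in on each side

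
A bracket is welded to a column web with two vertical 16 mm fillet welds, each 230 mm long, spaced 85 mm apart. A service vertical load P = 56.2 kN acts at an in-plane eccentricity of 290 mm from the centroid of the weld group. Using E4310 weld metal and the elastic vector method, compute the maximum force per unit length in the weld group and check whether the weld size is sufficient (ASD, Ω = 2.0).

f_max ≈ 750 N/mm; adequate

E43XX → F_EXX = 430 MPa.
Total weld length L_w = 460 mm. Treat welds as unit-width lines.
Polar moment about centroid: J = 2[d³/12 + d(b/2)²] = 2[230³/12 + 230×42.5²] = 2859000 mm³.
Direct shear f_v = P/L_w = 56.2×10³ / 460 = 122.2 N/mm (vertical).
Torsion M = P·e = 56.2×10³ × 290 = 16298000 N·mm.
Critical point at (x, y) = (42.5, 115) from centroid. f_tx = M·y/J = 655.6 N/mm; f_ty = M·x/J = 242.3 N/mm.
Resultant f_max = √[f_tx² + (f_v + f_ty)²] = √[655.6² + (122.2 + 242.3)²] = 750.1 N/mm.
Capacity per unit length: r_n/Ω = (1/2.0) × 0.6 × 430 × (0.707 × 16) = 1459 N/mm.
750.1 ≤ 1459 → adequate.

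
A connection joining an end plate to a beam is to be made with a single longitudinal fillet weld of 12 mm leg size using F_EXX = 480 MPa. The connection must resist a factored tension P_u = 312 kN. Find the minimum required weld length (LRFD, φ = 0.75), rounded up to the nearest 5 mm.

L = 175 mm

Throat t_e = 0.707 × 12 = 8.484 mm.
φr_n = 0.75 × 0.6 × 480 × 8.484 × 10⁻³ = 1.833 kN/mm.
L_req = P_u / φr_n = 312 / 1.833 = 170.3 mm total.
Round up → use L = 175 mm.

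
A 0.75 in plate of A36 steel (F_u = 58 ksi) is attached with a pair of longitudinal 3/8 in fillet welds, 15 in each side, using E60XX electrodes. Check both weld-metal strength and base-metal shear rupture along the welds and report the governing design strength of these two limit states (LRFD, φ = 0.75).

E60XX → F_EXX = 60 ksi.
t_e = 0.707 × 0.375 = 0.2651 in; L = 30 in.
Weld metal: φR_n = 0.75 × 0.6 × 60 × 0.2651 × 30 = 214.8 kips.
Base metal (shear rupture): φR_n = 0.75 × 0.6 × 58 × 0.75 × 30 = 587.2 kips.
Governing: weld metal.

φR_n ≈ 215 kips (weld metal governs)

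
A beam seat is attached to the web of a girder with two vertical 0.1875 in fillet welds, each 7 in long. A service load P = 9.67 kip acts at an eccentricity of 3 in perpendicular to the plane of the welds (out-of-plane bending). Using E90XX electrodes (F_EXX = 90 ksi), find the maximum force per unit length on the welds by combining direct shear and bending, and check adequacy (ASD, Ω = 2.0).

L_w = 2 × 7 = 14 in; section modulus (unit throat) S = 2 × L²/6 = 16.33 in².
Direct shear f_v = P/L_w = 9.67/14 = 0.6907 kip/in.
Moment M = P × e = 9.67 × 3 = 29.01 kip·in; bending f_b = M/S = 1.776 kip/in.
f_max = √(f_v² + f_b²) = √(0.6907² + 1.776²) = 1.906 kip/in.
r_n/Ω = (1/2.0) × 0.6 × 90 × (0.707 × 0.1875) = 3.579 kip/in → adequate.

f_max ≈ 1.91 kip/in; adequate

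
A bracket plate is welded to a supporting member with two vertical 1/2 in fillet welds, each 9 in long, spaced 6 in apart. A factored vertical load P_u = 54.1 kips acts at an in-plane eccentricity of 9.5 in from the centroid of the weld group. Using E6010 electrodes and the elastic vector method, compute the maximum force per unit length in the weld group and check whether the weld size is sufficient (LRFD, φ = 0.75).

E60XX → F_EXX = 60 ksi.
Total weld length L_w = 18 in. Treat welds as unit-width lines.
Polar moment about centroid: J = 2[d³/12 + d(b/2)²] = 2[9³/12 + 9×3²] = 283.5 in³.
Direct shear f_v = P/L_w = 54.1 / 18 = 3.006 kip/in (vertical).
Torsion M = P·e = 54.1 × 9.5 = 513.95 kip·in.
Critical point at (x, y) = (3, 4.5) from centroid. f_tx = M·y/J = 8.158 kip/in; f_ty = M·x/J = 5.439 kip/in.
Resultant f_max = √[f_tx² + (f_v + f_ty)²] = √[8.158² + (3.006 + 5.439)²] = 11.74 kip/in.
Capacity per unit length: φr_n = 0.75 × 0.6 × 60 × (0.707 × 0.5) = 9.544 kip/in.
11.74 > 9.544 → NOT adequate.

f_max ≈ 11.7 kip/in; NOT adequate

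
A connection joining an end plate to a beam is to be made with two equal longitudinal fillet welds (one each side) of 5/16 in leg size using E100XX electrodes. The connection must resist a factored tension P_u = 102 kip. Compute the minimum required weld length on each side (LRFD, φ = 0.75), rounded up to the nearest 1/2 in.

L = 5.5 in on each side

E100XX → F_EXX = 100 ksi.
Throat t_e = 0.707 × 0.3125 = 0.2209 in.
φr_n = 0.75 × 0.6 × 100 × 0.2209 = 9.942 kip/in.
L_req = P_u / φr_n = 102 / 9.942 = 10.26 in total.
Per side: 10.26 / 2 = 5.13 in.
Round up → use L = 5.5 in on each side.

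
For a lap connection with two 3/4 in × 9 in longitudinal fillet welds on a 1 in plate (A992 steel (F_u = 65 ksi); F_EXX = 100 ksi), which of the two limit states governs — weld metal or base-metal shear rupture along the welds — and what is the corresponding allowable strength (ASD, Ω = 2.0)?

t_e = 0.707 × 0.75 = 0.5302 in; L = 18 in.
Weld metal: R_n/Ω = (1/2.0) × 0.6 × 100 × 0.5302 × 18 = 286.3 kips.
Base metal (shear rupture): R_n/Ω = (1/2.0) × 0.6 × 65 × 1 × 18 = 351 kips.
Governing: weld metal.

R_n/Ω ≈ 286 kips (weld metal governs)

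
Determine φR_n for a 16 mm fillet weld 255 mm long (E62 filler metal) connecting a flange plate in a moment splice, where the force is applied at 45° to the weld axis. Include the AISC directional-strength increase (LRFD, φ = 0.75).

E62XX → F_EXX = 620 MPa.
t_e = 0.707 × 16 = 11.31 mm; A_we = 11.31 × 255 = 2885 mm².
Directional factor: 1.0 + 0.5 sin^1.5(45°) = 1.297.
F_nw = 0.6 × 620 × 1.297 = 482.6 MPa.
φR_n = 0.75 × 482.6 × 2885 × 10⁻³ = 1044 kN.

φR_n ≈ 1040 kN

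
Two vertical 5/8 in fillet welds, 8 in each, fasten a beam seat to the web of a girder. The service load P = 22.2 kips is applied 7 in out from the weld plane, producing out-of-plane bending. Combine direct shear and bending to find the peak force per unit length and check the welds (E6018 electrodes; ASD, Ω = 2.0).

E60XX → F_EXX = 60 ksi.
L_w = 2 × 8 = 16 in; section modulus (unit throat) S = 2 × L²/6 = 21.33 in².
Direct shear f_v = P/L_w = 22.2/16 = 1.387 kip/in.
Moment M = P × e = 22.2 × 7 = 155.4 kip·in; bending f_b = M/S = 7.284 kip/in.
f_max = √(f_v² + f_b²) = √(1.387² + 7.284²) = 7.415 kip/in.
r_n/Ω = (1/2.0) × 0.6 × 60 × (0.707 × 0.625) = 7.954 kip/in → adequate.

f_max ≈ 7.42 kip/in; adequate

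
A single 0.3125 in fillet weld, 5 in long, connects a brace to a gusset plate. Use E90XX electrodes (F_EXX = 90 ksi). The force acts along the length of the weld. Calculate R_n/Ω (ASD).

Effective throat t_e = 0.707 × 0.3125 = 0.2209 in.
Total length L = 5 in; A_we = 0.2209 × 5 = 1.105 in².
F_nw = 0.6 F_EXX = 0.6 × 90 = 54 ksi.
R_n = 54 × 1.105 = 59.65 kips; R_n/Ω = 59.65/2.0 = 29.83 kips.

R_n/Ω ≈ 29.8 kips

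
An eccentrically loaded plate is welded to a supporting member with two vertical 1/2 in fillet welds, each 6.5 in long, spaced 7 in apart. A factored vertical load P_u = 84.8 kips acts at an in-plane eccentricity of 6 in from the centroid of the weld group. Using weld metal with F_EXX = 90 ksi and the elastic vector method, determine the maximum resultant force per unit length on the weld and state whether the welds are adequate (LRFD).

Total weld length L_w = 13 in. Treat welds as unit-width lines.
Polar moment about centroid: J = 2[d³/12 + d(b/2)²] = 2[6.5³/12 + 6.5×3.5²] = 205 in³.
Direct shear f_v = P/L_w = 84.8 / 13 = 6.523 kip/in (vertical).
Torsion M = P·e = 84.8 × 6 = 508.8 kip·in.
Critical point at (x, y) = (3.5, 3.25) from centroid. f_tx = M·y/J = 8.066 kip/in; f_ty = M·x/J = 8.686 kip/in.
Resultant f_max = √[f_tx² + (f_v + f_ty)²] = √[8.066² + (6.523 + 8.686)²] = 17.22 kip/in.
Capacity per unit length: φr_n = 0.75 × 0.6 × 90 × (0.707 × 0.5) = 14.32 kip/in.
17.22 > 14.32 → NOT adequate.

f_max ≈ 17.2 kip/in; NOT adequate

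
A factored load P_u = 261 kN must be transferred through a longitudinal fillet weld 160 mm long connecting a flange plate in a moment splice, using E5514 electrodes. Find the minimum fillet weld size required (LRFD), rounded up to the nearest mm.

w = 10 mm

E55XX → F_EXX = 550 MPa.
Total weld length L = 160 mm.
Required throat t_e = P_u / (φ × 0.6 F_EXX × L) = 261 / (0.75 × 0.6 × 550 × 160 × 10⁻³) = 6.591 mm.
Required leg w = t_e / 0.707 = 9.322 mm → use 10 mm.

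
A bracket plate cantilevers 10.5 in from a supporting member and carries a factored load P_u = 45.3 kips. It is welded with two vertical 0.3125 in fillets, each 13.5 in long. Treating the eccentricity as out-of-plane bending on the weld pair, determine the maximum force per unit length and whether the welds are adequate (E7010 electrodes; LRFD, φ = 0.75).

E70XX → F_EXX = 70 ksi.
L_w = 2 × 13.5 = 27 in; section modulus (unit throat) S = 2 × L²/6 = 60.75 in².
Direct shear f_v = P/L_w = 45.3/27 = 1.678 kip/in.
Moment M = P × e = 45.3 × 10.5 = 475.65 kip·in; bending f_b = M/S = 7.83 kip/in.
f_max = √(f_v² + f_b²) = √(1.678² + 7.83²) = 8.007 kip/in.
φr_n = 0.75 × 0.6 × 70 × (0.707 × 0.3125) = 6.96 kip/in → NOT adequate.

f_max ≈ 8.01 kip/in; NOT adequate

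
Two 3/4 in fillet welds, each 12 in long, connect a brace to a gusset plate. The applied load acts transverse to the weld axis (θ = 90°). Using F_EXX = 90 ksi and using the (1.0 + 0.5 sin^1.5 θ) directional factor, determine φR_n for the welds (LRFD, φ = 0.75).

φR_n ≈ 773 kip

t_e = 0.707 × 0.75 = 0.5302 in; A_we = 0.5302 × 24 = 12.73 in².
Directional factor: 1.0 + 0.5 sin^1.5(90°) = 1.5.
F_nw = 0.6 × 90 × 1.5 = 81 ksi.
φR_n = 0.75 × 81 × 12.73 = 773.1 kip.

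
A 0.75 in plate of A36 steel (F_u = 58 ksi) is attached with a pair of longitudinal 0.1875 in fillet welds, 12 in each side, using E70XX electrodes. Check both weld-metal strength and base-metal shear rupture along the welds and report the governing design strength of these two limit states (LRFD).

E70XX → F_EXX = 70 ksi.
t_e = 0.707 × 0.1875 = 0.1326 in; L = 24 in.
Weld metal: φR_n = 0.75 × 0.6 × 70 × 0.1326 × 24 = 100.2 kip.
Base metal (shear rupture): φR_n = 0.75 × 0.6 × 58 × 0.75 × 24 = 469.8 kip.
Governing: weld metal.

φR_n ≈ 100 kip (weld metal governs)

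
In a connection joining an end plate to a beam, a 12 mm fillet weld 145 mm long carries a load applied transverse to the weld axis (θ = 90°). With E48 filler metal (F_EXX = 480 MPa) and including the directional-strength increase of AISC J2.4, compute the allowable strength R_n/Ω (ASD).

t_e = 0.707 × 12 = 8.484 mm; A_we = 8.484 × 145 = 1230 mm².
Directional factor: 1.0 + 0.5 sin^1.5(90°) = 1.5.
F_nw = 0.6 × 480 × 1.5 = 432 MPa.
R_n/Ω = (432 × 1230) / 2.0 × 10⁻³ = 265.7 kN.

R_n/Ω ≈ 266 kN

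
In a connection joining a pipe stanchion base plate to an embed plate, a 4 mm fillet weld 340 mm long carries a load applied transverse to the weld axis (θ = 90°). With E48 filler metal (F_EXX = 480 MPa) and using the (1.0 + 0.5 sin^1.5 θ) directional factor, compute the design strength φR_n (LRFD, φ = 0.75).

t_e = 0.707 × 4 = 2.828 mm; A_we = 2.828 × 340 = 961.5 mm².
Directional factor: 1.0 + 0.5 sin^1.5(90°) = 1.5.
F_nw = 0.6 × 480 × 1.5 = 432 MPa.
φR_n = 0.75 × 432 × 961.5 × 10⁻³ = 311.5 kN.

φR_n ≈ 312 kN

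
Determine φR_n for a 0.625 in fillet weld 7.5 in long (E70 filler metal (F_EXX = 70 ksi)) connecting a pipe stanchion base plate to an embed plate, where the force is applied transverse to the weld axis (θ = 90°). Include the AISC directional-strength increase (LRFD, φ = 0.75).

φR_n ≈ 157 kips

t_e = 0.707 × 0.625 = 0.4419 in; A_we = 0.4419 × 7.5 = 3.314 in².
Directional factor: 1.0 + 0.5 sin^1.5(90°) = 1.5.
F_nw = 0.6 × 70 × 1.5 = 63 ksi.
φR_n = 0.75 × 63 × 3.314 = 156.6 kips.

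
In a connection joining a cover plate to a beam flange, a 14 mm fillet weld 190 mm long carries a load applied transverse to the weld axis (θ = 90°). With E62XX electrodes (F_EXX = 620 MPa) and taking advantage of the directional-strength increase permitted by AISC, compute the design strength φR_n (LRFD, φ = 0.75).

t_e = 0.707 × 14 = 9.898 mm; A_we = 9.898 × 190 = 1881 mm².
Directional factor: 1.0 + 0.5 sin^1.5(90°) = 1.5.
F_nw = 0.6 × 620 × 1.5 = 558 MPa.
φR_n = 0.75 × 558 × 1881 × 10⁻³ = 787 kN.

φR_n ≈ 787 kN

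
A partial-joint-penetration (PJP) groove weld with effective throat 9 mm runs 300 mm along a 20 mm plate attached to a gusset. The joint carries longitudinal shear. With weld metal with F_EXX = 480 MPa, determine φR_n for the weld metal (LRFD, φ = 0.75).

φR_n ≈ 583 kN

Effective throat (given) t_e = 9 mm.
A_we = 9 × 300 = 2700 mm².
F_nw = 0.6 F_EXX = 288 MPa.
φR_n = 0.75 × 288 × 2700 × 10⁻³ = 583.2 kN.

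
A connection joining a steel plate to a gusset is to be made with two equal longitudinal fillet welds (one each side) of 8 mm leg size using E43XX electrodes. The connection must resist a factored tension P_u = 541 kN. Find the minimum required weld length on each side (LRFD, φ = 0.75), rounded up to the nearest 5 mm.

L = 250 mm on each side

E43XX → F_EXX = 430 MPa.
Throat t_e = 0.707 × 8 = 5.656 mm.
φr_n = 0.75 × 0.6 × 430 × 5.656 × 10⁻³ = 1.094 kN/mm.
L_req = P_u / φr_n = 541 / 1.094 = 494.3 mm total.
Per side: 494.3 / 2 = 247.2 mm.
Round up → use L = 250 mm on each side.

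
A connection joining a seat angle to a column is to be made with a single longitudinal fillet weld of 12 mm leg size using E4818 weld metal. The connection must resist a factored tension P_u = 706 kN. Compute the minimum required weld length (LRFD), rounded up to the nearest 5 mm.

L = 390 mm

E48XX → F_EXX = 480 MPa.
Throat t_e = 0.707 × 12 = 8.484 mm.
φr_n = 0.75 × 0.6 × 480 × 8.484 × 10⁻³ = 1.833 kN/mm.
L_req = P_u / φr_n = 706 / 1.833 = 385.3 mm total.
Round up → use L = 390 mm.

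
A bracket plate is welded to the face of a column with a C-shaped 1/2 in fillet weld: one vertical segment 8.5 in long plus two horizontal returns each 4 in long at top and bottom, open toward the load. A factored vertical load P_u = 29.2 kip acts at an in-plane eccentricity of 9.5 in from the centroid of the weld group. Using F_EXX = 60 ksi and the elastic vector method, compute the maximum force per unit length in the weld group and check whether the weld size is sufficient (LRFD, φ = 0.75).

f_max ≈ 7.66 kip/in; adequate

Total weld length L_w = 16.5 in. Treat welds as unit-width lines.
Centroid: x̄ = 2×4×2 / 16.5 = 0.9697 in from the vertical weld.
Polar moment about centroid: J = I_x + I_y = [8.5³/12 + 2×4×4.25²] + [8.5×0.9697² + 2(4³/12 + 4×1.03²)] = 222.8 in³.
Direct shear f_v = P/L_w = 29.2 / 16.5 = 1.77 kip/in (vertical).
Torsion M = P·e = 29.2 × 9.5 = 277.4 kip·in.
Critical point at (x, y) = (3.03, 4.25) from centroid. f_tx = M·y/J = 5.291 kip/in; f_ty = M·x/J = 3.772 kip/in.
Resultant f_max = √[f_tx² + (f_v + f_ty)²] = √[5.291² + (1.77 + 3.772)²] = 7.662 kip/in.
Capacity per unit length: φr_n = 0.75 × 0.6 × 60 × (0.707 × 0.5) = 9.544 kip/in.
7.662 ≤ 9.544 → adequate.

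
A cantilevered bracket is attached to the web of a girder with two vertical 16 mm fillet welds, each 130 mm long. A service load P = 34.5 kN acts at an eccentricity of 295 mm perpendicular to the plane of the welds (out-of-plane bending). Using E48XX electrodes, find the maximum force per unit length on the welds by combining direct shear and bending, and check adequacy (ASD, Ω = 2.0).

f_max ≈ 1810 N/mm; NOT adequate

E48XX → F_EXX = 480 MPa.
L_w = 2 × 130 = 260 mm; section modulus (unit throat) S = 2 × L²/6 = 5633 mm².
Direct shear f_v = P/L_w = 34.5×10³/260 = 132.7 N/mm.
Moment M = P × e = 34.5×10³ × 295 = 10178000 N·mm; bending f_b = M/S = 1807 N/mm.
f_max = √(f_v² + f_b²) = √(132.7² + 1807²) = 1812 N/mm.
r_n/Ω = (1/2.0) × 0.6 × 480 × (0.707 × 16) = 1629 N/mm → NOT adequate.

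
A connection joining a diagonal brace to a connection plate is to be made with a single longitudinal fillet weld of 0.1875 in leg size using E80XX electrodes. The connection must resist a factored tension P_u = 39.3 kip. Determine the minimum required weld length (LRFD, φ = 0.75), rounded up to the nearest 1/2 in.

L = 8.5 in

E80XX → F_EXX = 80 ksi.
Throat t_e = 0.707 × 0.1875 = 0.1326 in.
φr_n = 0.75 × 0.6 × 80 × 0.1326 = 4.772 kip/in.
L_req = P_u / φr_n = 39.3 / 4.772 = 8.235 in total.
Round up → use L = 8.5 in.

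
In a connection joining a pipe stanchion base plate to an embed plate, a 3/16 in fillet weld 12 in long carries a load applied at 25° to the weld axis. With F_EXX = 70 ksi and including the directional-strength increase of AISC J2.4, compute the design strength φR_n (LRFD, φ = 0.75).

t_e = 0.707 × 0.1875 = 0.1326 in; A_we = 0.1326 × 12 = 1.591 in².
Directional factor: 1.0 + 0.5 sin^1.5(25°) = 1.137.
F_nw = 0.6 × 70 × 1.137 = 47.77 ksi.
φR_n = 0.75 × 47.77 × 1.591 = 56.99 kips.

φR_n ≈ 57 kips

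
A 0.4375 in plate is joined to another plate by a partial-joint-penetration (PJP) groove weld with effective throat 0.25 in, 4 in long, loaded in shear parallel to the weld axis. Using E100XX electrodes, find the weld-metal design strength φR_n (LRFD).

φR_n ≈ 45 kips

E100XX → F_EXX = 100 ksi.
Effective throat (given) t_e = 0.25 in.
A_we = 0.25 × 4 = 1 in².
F_nw = 0.6 F_EXX = 60 ksi.
φR_n = 0.75 × 60 × 1 = 45 kips.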